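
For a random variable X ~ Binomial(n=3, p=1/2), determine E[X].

For X ~ Binomial(n=3, p=1/2), the expected value is:
E[X] = \frac{3}{2}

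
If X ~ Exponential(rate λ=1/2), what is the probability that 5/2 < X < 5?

P(5/2 < X < 5) = ∫_{5/2}^{5} f(x) dx
where f(x) = \frac{e^{- \frac{x}{2}}}{2}
= - \frac{1}{e^{\frac{5}{2}}} + e^{- \frac{5}{4}}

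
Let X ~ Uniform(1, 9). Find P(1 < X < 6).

P(1 < X < 6) = ∫_{1}^{6} f(x) dx
where f(x) = \frac{1}{8}
= \frac{5}{8}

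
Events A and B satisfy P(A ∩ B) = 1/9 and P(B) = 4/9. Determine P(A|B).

P(A|B) = P(A ∩ B) / P(B)
= (1/9) / (4/9)
= 1/4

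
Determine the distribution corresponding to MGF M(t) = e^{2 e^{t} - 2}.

The MGF M(t) = e^{2 e^{t} - 2} is the standard form for the Poisson distribution.
Comparing with the known MGF formula identifies: Poisson(λ=2)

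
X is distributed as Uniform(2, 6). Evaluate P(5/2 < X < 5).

P(5/2 < X < 5) = ∫_{5/2}^{5} f(x) dx
where f(x) = \frac{1}{4}
= \frac{5}{8}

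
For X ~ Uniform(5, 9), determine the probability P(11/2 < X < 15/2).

P(11/2 < X < 15/2) = ∫_{11/2}^{15/2} f(x) dx
where f(x) = \frac{1}{4}
= \frac{1}{2}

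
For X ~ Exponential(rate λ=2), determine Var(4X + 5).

For X ~ Exponential(rate λ=2):
Var(X) = \frac{1}{4}
Var(4X + 5) = (4)² × Var(X) = 16 × \frac{1}{4} = 4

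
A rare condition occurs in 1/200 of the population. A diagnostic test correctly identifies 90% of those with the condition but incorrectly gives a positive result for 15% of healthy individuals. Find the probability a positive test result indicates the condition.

Let D = the rare event, + = positive/flagged.
P(D) = 1/200
P(+|D) = 90/100 = 9/10
P(+|D') = 15/100 = 3/20
P(+) = P(+|D)P(D) + P(+|D')P(D')
     = \frac{9}{10} × \frac{1}{200} + \frac{3}{20} × \frac{199}{200}
     = \frac{123}{800}
P(D|+) = P(+|D)P(D)/P(+) = \frac{6}{205}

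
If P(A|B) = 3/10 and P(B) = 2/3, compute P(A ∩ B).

By definition, P(A|B) = P(A ∩ B) / P(B)
So P(A ∩ B) = P(A|B) × P(B)
= 3/10 × 2/3
= 1/5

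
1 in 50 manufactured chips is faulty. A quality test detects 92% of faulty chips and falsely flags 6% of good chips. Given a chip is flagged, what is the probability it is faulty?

Let D = the rare event, + = positive/flagged.
P(D) = 1/50
P(+|D) = 92/100 = 23/25
P(+|D') = 6/100 = 3/50
P(+) = P(+|D)P(D) + P(+|D')P(D')
     = \frac{23}{25} × \frac{1}{50} + \frac{3}{50} × \frac{49}{50}
     = \frac{193}{2500}
P(D|+) = P(+|D)P(D)/P(+) = \frac{46}{193}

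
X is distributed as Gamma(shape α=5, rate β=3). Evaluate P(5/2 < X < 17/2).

P(5/2 < X < 17/2) = ∫_{5/2}^{17/2} f(x) dx
where f(x) = \frac{81 x^{4} e^{- 3 x}}{8}
= \frac{-2653811 + 30563 e^{18}}{128 e^{\frac{51}{2}}}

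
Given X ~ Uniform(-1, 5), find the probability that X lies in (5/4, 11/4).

P(5/4 < X < 11/4) = ∫_{5/4}^{11/4} f(x) dx
where f(x) = \frac{1}{6}
= \frac{1}{4}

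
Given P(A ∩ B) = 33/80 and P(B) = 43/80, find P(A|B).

P(A|B) = P(A ∩ B) / P(B)
= (33/80) / (43/80)
= 33/43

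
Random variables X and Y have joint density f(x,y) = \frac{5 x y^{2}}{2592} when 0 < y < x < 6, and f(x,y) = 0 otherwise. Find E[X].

f_X(x) = ∫_0^x \frac{5 x y^{2}}{2592} dy = \frac{5 x^{4}}{7776}
E[X] = ∫_0^6 x × (\frac{5 x^{4}}{7776}) dx = 5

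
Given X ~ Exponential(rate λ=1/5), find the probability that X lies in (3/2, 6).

P(3/2 < X < 6) = ∫_{3/2}^{6} f(x) dx
where f(x) = \frac{e^{- \frac{x}{5}}}{5}
= - \frac{1}{e^{\frac{6}{5}}} + e^{- \frac{3}{10}}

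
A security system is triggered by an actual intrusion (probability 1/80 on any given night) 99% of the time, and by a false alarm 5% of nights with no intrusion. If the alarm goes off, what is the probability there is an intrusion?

Let D = the rare event, + = positive/flagged.
P(D) = 1/80
P(+|D) = 99/100
P(+|D') = 5/100 = 1/20
P(+) = P(+|D)P(D) + P(+|D')P(D')
     = \frac{99}{100} × \frac{1}{80} + \frac{1}{20} × \frac{79}{80}
     = \frac{247}{4000}
P(D|+) = P(+|D)P(D)/P(+) = \frac{99}{494}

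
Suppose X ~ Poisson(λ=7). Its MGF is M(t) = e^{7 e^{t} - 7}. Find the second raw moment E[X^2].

To find E[X^2], compute M^(2)(0):
M^(1)(t) = 7 e^{t} e^{7 e^{t} - 7}
M^(2)(t) = 49 e^{2 t} e^{7 e^{t} - 7} + 7 e^{t} e^{7 e^{t} - 7}
M^(2)(0) = 56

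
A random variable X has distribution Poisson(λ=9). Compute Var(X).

For X ~ Poisson(λ=9):
Var(X) = 9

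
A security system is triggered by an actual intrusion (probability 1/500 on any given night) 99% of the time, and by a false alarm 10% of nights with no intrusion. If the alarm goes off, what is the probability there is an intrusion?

Let D = the rare event, + = positive/flagged.
P(D) = 1/500
P(+|D) = 99/100
P(+|D') = 10/100 = 1/10
P(+) = P(+|D)P(D) + P(+|D')P(D')
     = \frac{99}{100} × \frac{1}{500} + \frac{1}{10} × \frac{499}{500}
     = \frac{5089}{50000}
P(D|+) = P(+|D)P(D)/P(+) = \frac{99}{5089}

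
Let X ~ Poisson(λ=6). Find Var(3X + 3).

For X ~ Poisson(λ=6):
Var(X) = 6
Var(3X + 3) = (3)² × Var(X) = 9 × 6 = 54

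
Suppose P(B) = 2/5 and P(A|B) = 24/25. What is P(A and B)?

By definition, P(A|B) = P(A ∩ B) / P(B)
So P(A ∩ B) = P(A|B) × P(B)
= 24/25 × 2/5
= 48/125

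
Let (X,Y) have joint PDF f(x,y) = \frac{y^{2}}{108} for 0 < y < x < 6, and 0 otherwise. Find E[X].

f_X(x) = ∫_0^x \frac{y^{2}}{108} dy = \frac{x^{3}}{324}
E[X] = ∫_0^6 x × (\frac{x^{3}}{324}) dx = \frac{24}{5}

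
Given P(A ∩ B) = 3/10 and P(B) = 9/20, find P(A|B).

P(A|B) = P(A ∩ B) / P(B)
= (3/10) / (9/20)
= 2/3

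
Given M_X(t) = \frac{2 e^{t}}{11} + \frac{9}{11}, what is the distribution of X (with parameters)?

The MGF M(t) = \frac{2 e^{t}}{11} + \frac{9}{11} is the standard form for the Bernoulli distribution.
Comparing with the known MGF formula identifies: Bernoulli(p=2/11)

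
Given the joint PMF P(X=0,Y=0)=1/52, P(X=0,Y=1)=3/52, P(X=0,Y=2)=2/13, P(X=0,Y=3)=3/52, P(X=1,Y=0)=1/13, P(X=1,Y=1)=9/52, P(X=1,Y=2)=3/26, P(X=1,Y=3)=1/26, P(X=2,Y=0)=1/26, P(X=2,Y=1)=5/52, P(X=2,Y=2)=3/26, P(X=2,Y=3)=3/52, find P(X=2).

P(X=2) = P(X=2,Y=0) + P(X=2,Y=1) + P(X=2,Y=2) + P(X=2,Y=3)
= 1/26 + 5/52 + 3/26 + 3/52
= 4/13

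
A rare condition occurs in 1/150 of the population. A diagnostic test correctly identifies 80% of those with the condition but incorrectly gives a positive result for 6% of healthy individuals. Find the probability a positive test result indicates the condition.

Let D = the rare event, + = positive/flagged.
P(D) = 1/150
P(+|D) = 80/100 = 4/5
P(+|D') = 6/100 = 3/50
P(+) = P(+|D)P(D) + P(+|D')P(D')
     = \frac{4}{5} × \frac{1}{150} + \frac{3}{50} × \frac{149}{150}
     = \frac{487}{7500}
P(D|+) = P(+|D)P(D)/P(+) = \frac{40}{487}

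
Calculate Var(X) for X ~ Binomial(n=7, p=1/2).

For X ~ Binomial(n=7, p=1/2):
Var(X) = \frac{7}{4}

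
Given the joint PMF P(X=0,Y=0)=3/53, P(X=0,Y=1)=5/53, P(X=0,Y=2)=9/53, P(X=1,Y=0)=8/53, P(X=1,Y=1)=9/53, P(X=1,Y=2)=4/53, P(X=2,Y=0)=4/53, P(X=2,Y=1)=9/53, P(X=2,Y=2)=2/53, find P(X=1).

P(X=1) = P(X=1,Y=0) + P(X=1,Y=1) + P(X=1,Y=2)
= 8/53 + 9/53 + 4/53
= 21/53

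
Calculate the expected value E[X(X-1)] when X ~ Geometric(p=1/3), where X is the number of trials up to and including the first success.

E[X(X-1)] = E[X² - X] = E[X²] - E[X]
E[X] = 3
E[X²] = Var(X) + (E[X])² = 6 + (3)² = 15
E[X(X-1)] = 15 - 3 = 12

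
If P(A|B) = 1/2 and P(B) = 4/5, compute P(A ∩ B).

By definition, P(A|B) = P(A ∩ B) / P(B)
So P(A ∩ B) = P(A|B) × P(B)
= 1/2 × 4/5
= 2/5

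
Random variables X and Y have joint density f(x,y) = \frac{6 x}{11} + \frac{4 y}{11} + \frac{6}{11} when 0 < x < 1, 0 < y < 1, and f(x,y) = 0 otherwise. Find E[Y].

E[Y] = ∫_0^1 ∫_0^1 y × f(x,y) dx dy
= \frac{35}{66}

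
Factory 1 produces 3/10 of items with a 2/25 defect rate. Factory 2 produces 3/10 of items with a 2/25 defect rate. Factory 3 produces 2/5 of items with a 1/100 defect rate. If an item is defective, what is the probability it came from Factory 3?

Using Bayes' theorem:
P(F1) = 3/10, P(D|F1) = 2/25
P(F2) = 3/10, P(D|F2) = 2/25
P(F3) = 2/5, P(D|F3) = 1/100
P(D) = P(D|F1)P(F1) + P(D|F2)P(F2) + P(D|F3)P(F3)
     = \frac{13}{250}
P(F3|D) = P(D|F3)P(F3) / P(D)
= \frac{1}{13}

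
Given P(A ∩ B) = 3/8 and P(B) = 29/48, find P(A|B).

P(A|B) = P(A ∩ B) / P(B)
= (3/8) / (29/48)
= 18/29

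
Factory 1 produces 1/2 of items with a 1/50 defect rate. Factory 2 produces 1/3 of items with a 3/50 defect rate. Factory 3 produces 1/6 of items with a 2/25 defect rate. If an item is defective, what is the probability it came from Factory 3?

Using Bayes' theorem:
P(F1) = 1/2, P(D|F1) = 1/50
P(F2) = 1/3, P(D|F2) = 3/50
P(F3) = 1/6, P(D|F3) = 2/25
P(D) = P(D|F1)P(F1) + P(D|F2)P(F2) + P(D|F3)P(F3)
     = \frac{13}{300}
P(F3|D) = P(D|F3)P(F3) / P(D)
= \frac{4}{13}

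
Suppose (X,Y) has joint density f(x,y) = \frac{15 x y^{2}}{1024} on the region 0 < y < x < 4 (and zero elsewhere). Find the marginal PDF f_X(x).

f_X(x) = ∫_0^x \frac{15 x y^{2}}{1024} dy = \frac{5 x^{4}}{1024}
for 0 < x < 4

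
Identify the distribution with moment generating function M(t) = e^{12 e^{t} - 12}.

The MGF M(t) = e^{12 e^{t} - 12} is the standard form for the Poisson distribution.
Comparing with the known MGF formula identifies: Poisson(λ=12)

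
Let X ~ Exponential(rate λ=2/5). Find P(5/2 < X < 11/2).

P(5/2 < X < 11/2) = ∫_{5/2}^{11/2} f(x) dx
where f(x) = \frac{2 e^{- \frac{2 x}{5}}}{5}
= - \frac{1}{e^{\frac{11}{5}}} + e^{-1}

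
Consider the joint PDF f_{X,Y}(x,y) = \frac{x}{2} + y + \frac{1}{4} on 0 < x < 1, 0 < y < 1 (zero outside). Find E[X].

E[X] = ∫_0^1 ∫_0^1 x × f(x,y) dy dx
= ∫_0^1 ∫_0^1 x × (\frac{x}{2} + y + \frac{1}{4}) dy dx
= \frac{13}{24}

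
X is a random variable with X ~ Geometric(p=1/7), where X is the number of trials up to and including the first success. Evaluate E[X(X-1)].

E[X(X-1)] = E[X² - X] = E[X²] - E[X]
E[X] = 7
E[X²] = Var(X) + (E[X])² = 42 + (7)² = 91
E[X(X-1)] = 91 - 7 = 84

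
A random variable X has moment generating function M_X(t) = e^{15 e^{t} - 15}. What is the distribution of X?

The MGF M(t) = e^{15 e^{t} - 15} is the standard form for the Poisson distribution.
Comparing with the known MGF formula identifies: Poisson(λ=15)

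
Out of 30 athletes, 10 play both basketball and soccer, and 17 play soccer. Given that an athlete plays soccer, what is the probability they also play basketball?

P(A ∩ B) = 10/30 = 1/3
P(B) = 17/30
P(A|B) = P(A ∩ B) / P(B) = (1/3) / (17/30) = 10/17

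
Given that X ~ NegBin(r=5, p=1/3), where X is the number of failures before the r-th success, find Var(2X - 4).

For X ~ NegBin(r=5, p=1/3), where X is the number of failures before the r-th success:
Var(X) = 30
Var(2X - 4) = (2)² × Var(X) = 4 × 30 = 120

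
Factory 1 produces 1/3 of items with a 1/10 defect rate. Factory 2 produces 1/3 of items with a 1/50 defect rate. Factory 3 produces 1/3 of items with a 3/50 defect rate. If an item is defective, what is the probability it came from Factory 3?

Using Bayes' theorem:
P(F1) = 1/3, P(D|F1) = 1/10
P(F2) = 1/3, P(D|F2) = 1/50
P(F3) = 1/3, P(D|F3) = 3/50
P(D) = P(D|F1)P(F1) + P(D|F2)P(F2) + P(D|F3)P(F3)
     = \frac{3}{50}
P(F3|D) = P(D|F3)P(F3) / P(D)
= \frac{1}{3}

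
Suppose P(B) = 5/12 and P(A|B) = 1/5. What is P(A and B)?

By definition, P(A|B) = P(A ∩ B) / P(B)
So P(A ∩ B) = P(A|B) × P(B)
= 1/5 × 5/12
= 1/12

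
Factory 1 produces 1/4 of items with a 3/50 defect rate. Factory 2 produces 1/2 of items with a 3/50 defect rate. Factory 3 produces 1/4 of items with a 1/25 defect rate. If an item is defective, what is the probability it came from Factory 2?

Using Bayes' theorem:
P(F1) = 1/4, P(D|F1) = 3/50
P(F2) = 1/2, P(D|F2) = 3/50
P(F3) = 1/4, P(D|F3) = 1/25
P(D) = P(D|F1)P(F1) + P(D|F2)P(F2) + P(D|F3)P(F3)
     = \frac{11}{200}
P(F2|D) = P(D|F2)P(F2) / P(D)
= \frac{6}{11}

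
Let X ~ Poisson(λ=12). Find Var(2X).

For X ~ Poisson(λ=12):
Var(X) = 12
Var(2X) = (2)² × Var(X) = 4 × 12 = 48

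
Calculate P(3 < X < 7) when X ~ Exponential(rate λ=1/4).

P(3 < X < 7) = ∫_{3}^{7} f(x) dx
where f(x) = \frac{e^{- \frac{x}{4}}}{4}
= - \frac{1 - e}{e^{\frac{7}{4}}}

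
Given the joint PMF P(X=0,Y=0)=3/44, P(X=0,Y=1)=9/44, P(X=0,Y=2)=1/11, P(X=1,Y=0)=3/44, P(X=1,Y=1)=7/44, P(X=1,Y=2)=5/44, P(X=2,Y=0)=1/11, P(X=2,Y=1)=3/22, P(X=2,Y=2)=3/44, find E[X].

First find marginal of X:
P(X=0) = 4/11
P(X=1) = 15/44
P(X=2) = 13/44
E[X] = 0 × 4/11 + 1 × 15/44 + 2 × 13/44 = 41/44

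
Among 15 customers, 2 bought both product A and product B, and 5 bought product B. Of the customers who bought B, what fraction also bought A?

P(A ∩ B) = 2/15
P(B) = 5/15 = 1/3
P(A|B) = P(A ∩ B) / P(B) = (2/15) / (1/3) = 2/5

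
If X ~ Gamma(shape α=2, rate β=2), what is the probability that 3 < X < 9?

P(3 < X < 9) = ∫_{3}^{9} f(x) dx
where f(x) = 4 x e^{- 2 x}
= \frac{-19 + 7 e^{12}}{e^{18}}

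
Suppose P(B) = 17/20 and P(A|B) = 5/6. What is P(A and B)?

By definition, P(A|B) = P(A ∩ B) / P(B)
So P(A ∩ B) = P(A|B) × P(B)
= 5/6 × 17/20
= 17/24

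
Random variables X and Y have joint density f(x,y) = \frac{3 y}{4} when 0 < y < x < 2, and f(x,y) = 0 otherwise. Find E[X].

f_X(x) = ∫_0^x \frac{3 y}{4} dy = \frac{3 x^{2}}{8}
E[X] = ∫_0^2 x × (\frac{3 x^{2}}{8}) dx = \frac{3}{2}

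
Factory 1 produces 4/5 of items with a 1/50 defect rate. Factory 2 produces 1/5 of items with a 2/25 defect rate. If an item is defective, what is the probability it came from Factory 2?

Using Bayes' theorem:
P(F1) = 4/5, P(D|F1) = 1/50
P(F2) = 1/5, P(D|F2) = 2/25
P(D) = P(D|F1)P(F1) + P(D|F2)P(F2)
     = \frac{4}{125}
P(F2|D) = P(D|F2)P(F2) / P(D)
= \frac{1}{2}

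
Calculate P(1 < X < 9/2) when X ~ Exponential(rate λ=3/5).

P(1 < X < 9/2) = ∫_{1}^{9/2} f(x) dx
where f(x) = \frac{3 e^{- \frac{3 x}{5}}}{5}
= - \frac{1}{e^{\frac{27}{10}}} + e^{- \frac{3}{5}}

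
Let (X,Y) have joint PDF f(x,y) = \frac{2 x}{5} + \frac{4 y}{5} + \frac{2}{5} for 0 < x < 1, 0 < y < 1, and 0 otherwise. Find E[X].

E[X] = ∫_0^1 ∫_0^1 x × f(x,y) dy dx
= ∫_0^1 ∫_0^1 x × (\frac{2 x}{5} + \frac{4 y}{5} + \frac{2}{5}) dy dx
= \frac{8}{15}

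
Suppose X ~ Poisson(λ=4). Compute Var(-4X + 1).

For X ~ Poisson(λ=4):
Var(X) = 4
Var(-4X + 1) = (-4)² × Var(X) = 16 × 4 = 64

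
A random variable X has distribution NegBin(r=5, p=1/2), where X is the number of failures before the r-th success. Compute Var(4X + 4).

For X ~ NegBin(r=5, p=1/2), where X is the number of failures before the r-th success:
Var(X) = 10
Var(4X + 4) = (4)² × Var(X) = 16 × 10 = 160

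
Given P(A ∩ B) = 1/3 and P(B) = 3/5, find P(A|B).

P(A|B) = P(A ∩ B) / P(B)
= (1/3) / (3/5)
= 5/9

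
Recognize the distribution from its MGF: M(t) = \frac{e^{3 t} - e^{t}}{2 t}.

The MGF M(t) = \frac{e^{3 t} - e^{t}}{2 t} is the standard form for the Uniform distribution.
Comparing with the known MGF formula identifies: Uniform(1, 3)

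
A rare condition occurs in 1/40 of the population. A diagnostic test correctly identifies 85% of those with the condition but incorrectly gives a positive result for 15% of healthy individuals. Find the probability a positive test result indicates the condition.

Let D = the rare event, + = positive/flagged.
P(D) = 1/40
P(+|D) = 85/100 = 17/20
P(+|D') = 15/100 = 3/20
P(+) = P(+|D)P(D) + P(+|D')P(D')
     = \frac{17}{20} × \frac{1}{40} + \frac{3}{20} × \frac{39}{40}
     = \frac{67}{400}
P(D|+) = P(+|D)P(D)/P(+) = \frac{17}{134}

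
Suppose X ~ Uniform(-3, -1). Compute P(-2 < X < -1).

P(-2 < X < -1) = ∫_{-2}^{-1} f(x) dx
where f(x) = \frac{1}{2}
= \frac{1}{2}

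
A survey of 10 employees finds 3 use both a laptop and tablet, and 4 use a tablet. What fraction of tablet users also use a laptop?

P(A ∩ B) = 3/10
P(B) = 4/10 = 2/5
P(A|B) = P(A ∩ B) / P(B) = (3/10) / (2/5) = 3/4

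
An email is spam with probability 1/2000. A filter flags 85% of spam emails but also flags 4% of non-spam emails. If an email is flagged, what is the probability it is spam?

Let D = the rare event, + = positive/flagged.
P(D) = 1/2000
P(+|D) = 85/100 = 17/20
P(+|D') = 4/100 = 1/25
P(+) = P(+|D)P(D) + P(+|D')P(D')
     = \frac{17}{20} × \frac{1}{2000} + \frac{1}{25} × \frac{1999}{2000}
     = \frac{8081}{200000}
P(D|+) = P(+|D)P(D)/P(+) = \frac{85}{8081}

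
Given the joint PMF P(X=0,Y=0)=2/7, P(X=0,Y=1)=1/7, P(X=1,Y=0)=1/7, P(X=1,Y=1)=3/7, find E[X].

First find marginal of X:
P(X=0) = 3/7
P(X=1) = 4/7
E[X] = 0 × 3/7 + 1 × 4/7 = 4/7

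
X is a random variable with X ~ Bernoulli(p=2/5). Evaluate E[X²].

Using the identity E[X²] = Var(X) + (E[X])²:
E[X] = \frac{2}{5}
Var(X) = \frac{6}{25}
E[X²] = \frac{6}{25} + (\frac{2}{5})²
= \frac{2}{5}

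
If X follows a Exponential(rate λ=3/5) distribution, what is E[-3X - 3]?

For X ~ Exponential(rate λ=3/5):
E[X] = \frac{5}{3}
E[-3X - 3] = -3 × E[X] - 3 = -8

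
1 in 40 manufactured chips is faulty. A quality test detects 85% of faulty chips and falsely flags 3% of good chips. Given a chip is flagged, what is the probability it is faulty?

Let D = the rare event, + = positive/flagged.
P(D) = 1/40
P(+|D) = 85/100 = 17/20
P(+|D') = 3/100
P(+) = P(+|D)P(D) + P(+|D')P(D')
     = \frac{17}{20} × \frac{1}{40} + \frac{3}{100} × \frac{39}{40}
     = \frac{101}{2000}
P(D|+) = P(+|D)P(D)/P(+) = \frac{85}{202}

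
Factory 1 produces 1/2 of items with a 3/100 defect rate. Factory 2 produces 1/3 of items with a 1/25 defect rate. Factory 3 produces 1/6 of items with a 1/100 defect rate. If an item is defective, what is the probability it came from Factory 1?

Using Bayes' theorem:
P(F1) = 1/2, P(D|F1) = 3/100
P(F2) = 1/3, P(D|F2) = 1/25
P(F3) = 1/6, P(D|F3) = 1/100
P(D) = P(D|F1)P(F1) + P(D|F2)P(F2) + P(D|F3)P(F3)
     = \frac{3}{100}
P(F1|D) = P(D|F1)P(F1) / P(D)
= \frac{1}{2}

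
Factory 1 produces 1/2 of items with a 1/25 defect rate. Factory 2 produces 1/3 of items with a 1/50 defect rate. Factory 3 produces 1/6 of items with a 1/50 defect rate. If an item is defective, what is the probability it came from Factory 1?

Using Bayes' theorem:
P(F1) = 1/2, P(D|F1) = 1/25
P(F2) = 1/3, P(D|F2) = 1/50
P(F3) = 1/6, P(D|F3) = 1/50
P(D) = P(D|F1)P(F1) + P(D|F2)P(F2) + P(D|F3)P(F3)
     = \frac{3}{100}
P(F1|D) = P(D|F1)P(F1) / P(D)
= \frac{2}{3}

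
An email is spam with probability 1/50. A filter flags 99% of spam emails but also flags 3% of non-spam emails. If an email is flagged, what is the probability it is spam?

Let D = the rare event, + = positive/flagged.
P(D) = 1/50
P(+|D) = 99/100
P(+|D') = 3/100
P(+) = P(+|D)P(D) + P(+|D')P(D')
     = \frac{99}{100} × \frac{1}{50} + \frac{3}{100} × \frac{49}{50}
     = \frac{123}{2500}
P(D|+) = P(+|D)P(D)/P(+) = \frac{33}{82}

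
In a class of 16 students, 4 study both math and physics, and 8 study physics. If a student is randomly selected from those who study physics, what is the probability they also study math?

P(A ∩ B) = 4/16 = 1/4
P(B) = 8/16 = 1/2
P(A|B) = P(A ∩ B) / P(B) = (1/4) / (1/2) = 1/2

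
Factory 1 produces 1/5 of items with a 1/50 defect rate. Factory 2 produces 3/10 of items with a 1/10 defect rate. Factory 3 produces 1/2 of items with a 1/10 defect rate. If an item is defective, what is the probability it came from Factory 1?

Using Bayes' theorem:
P(F1) = 1/5, P(D|F1) = 1/50
P(F2) = 3/10, P(D|F2) = 1/10
P(F3) = 1/2, P(D|F3) = 1/10
P(D) = P(D|F1)P(F1) + P(D|F2)P(F2) + P(D|F3)P(F3)
     = \frac{21}{250}
P(F1|D) = P(D|F1)P(F1) / P(D)
= \frac{1}{21}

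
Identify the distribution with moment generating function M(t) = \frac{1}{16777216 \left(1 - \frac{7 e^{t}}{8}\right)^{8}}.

The MGF M(t) = \frac{1}{16777216 \left(1 - \frac{7 e^{t}}{8}\right)^{8}} is the standard form for the NegativeBinomial distribution.
Comparing with the known MGF formula identifies: NegBin(r=8, p=1/8), X = failures before r-th success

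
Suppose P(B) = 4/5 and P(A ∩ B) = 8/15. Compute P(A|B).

P(A|B) = P(A ∩ B) / P(B)
= (8/15) / (4/5)
= 2/3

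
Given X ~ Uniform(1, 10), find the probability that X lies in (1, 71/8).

P(1 < X < 71/8) = ∫_{1}^{71/8} f(x) dx
where f(x) = \frac{1}{9}
= \frac{7}{8}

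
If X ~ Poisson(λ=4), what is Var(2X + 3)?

For X ~ Poisson(λ=4):
Var(X) = 4
Var(2X + 3) = (2)² × Var(X) = 4 × 4 = 16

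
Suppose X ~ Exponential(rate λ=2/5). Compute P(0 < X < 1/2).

P(0 < X < 1/2) = ∫_{0}^{1/2} f(x) dx
where f(x) = \frac{2 e^{- \frac{2 x}{5}}}{5}
= 1 - e^{- \frac{1}{5}}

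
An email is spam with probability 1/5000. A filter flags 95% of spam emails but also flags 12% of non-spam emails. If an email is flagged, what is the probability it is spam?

Let D = the rare event, + = positive/flagged.
P(D) = 1/5000
P(+|D) = 95/100 = 19/20
P(+|D') = 12/100 = 3/25
P(+) = P(+|D)P(D) + P(+|D')P(D')
     = \frac{19}{20} × \frac{1}{5000} + \frac{3}{25} × \frac{4999}{5000}
     = \frac{60083}{500000}
P(D|+) = P(+|D)P(D)/P(+) = \frac{95}{60083}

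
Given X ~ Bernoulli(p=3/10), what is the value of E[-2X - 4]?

For X ~ Bernoulli(p=3/10):
E[X] = \frac{3}{10}
E[-2X - 4] = -2 × E[X] - 4 = - \frac{23}{5}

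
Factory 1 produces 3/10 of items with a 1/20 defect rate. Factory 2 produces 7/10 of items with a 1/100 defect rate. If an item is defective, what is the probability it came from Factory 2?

Using Bayes' theorem:
P(F1) = 3/10, P(D|F1) = 1/20
P(F2) = 7/10, P(D|F2) = 1/100
P(D) = P(D|F1)P(F1) + P(D|F2)P(F2)
     = \frac{11}{500}
P(F2|D) = P(D|F2)P(F2) / P(D)
= \frac{7}{22}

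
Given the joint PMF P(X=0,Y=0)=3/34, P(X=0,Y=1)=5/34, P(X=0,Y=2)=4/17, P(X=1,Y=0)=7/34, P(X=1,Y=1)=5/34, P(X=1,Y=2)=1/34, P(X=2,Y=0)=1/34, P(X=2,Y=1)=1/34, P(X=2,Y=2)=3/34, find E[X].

First find marginal of X:
P(X=0) = 8/17
P(X=1) = 13/34
P(X=2) = 5/34
E[X] = 0 × 8/17 + 1 × 13/34 + 2 × 5/34 = 23/34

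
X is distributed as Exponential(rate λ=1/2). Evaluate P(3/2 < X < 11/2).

P(3/2 < X < 11/2) = ∫_{3/2}^{11/2} f(x) dx
where f(x) = \frac{e^{- \frac{x}{2}}}{2}
= - \frac{1 - e^{2}}{e^{\frac{11}{4}}}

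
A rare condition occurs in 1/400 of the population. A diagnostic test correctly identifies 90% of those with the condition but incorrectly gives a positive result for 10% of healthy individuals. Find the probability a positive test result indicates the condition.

Let D = the rare event, + = positive/flagged.
P(D) = 1/400
P(+|D) = 90/100 = 9/10
P(+|D') = 10/100 = 1/10
P(+) = P(+|D)P(D) + P(+|D')P(D')
     = \frac{9}{10} × \frac{1}{400} + \frac{1}{10} × \frac{399}{400}
     = \frac{51}{500}
P(D|+) = P(+|D)P(D)/P(+) = \frac{3}{136}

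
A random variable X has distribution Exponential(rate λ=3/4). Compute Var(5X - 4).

For X ~ Exponential(rate λ=3/4):
Var(X) = \frac{16}{9}
Var(5X - 4) = (5)² × Var(X) = 25 × \frac{16}{9} = \frac{400}{9}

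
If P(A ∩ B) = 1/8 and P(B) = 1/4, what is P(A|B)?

P(A|B) = P(A ∩ B) / P(B)
= (1/8) / (1/4)
= 1/2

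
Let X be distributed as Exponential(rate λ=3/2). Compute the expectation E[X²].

Using the identity E[X²] = Var(X) + (E[X])²:
E[X] = \frac{2}{3}
Var(X) = \frac{4}{9}
E[X²] = \frac{4}{9} + (\frac{2}{3})²
= \frac{8}{9}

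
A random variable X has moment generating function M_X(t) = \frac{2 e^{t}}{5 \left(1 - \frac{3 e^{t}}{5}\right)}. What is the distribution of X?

The MGF M(t) = \frac{2 e^{t}}{5 \left(1 - \frac{3 e^{t}}{5}\right)} is the standard form for the Geometric distribution.
Comparing with the known MGF formula identifies: Geometric(p=2/5), X = trial number of first success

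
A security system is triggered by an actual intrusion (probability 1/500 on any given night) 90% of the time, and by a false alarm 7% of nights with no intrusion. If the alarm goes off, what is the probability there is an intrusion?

Let D = the rare event, + = positive/flagged.
P(D) = 1/500
P(+|D) = 90/100 = 9/10
P(+|D') = 7/100
P(+) = P(+|D)P(D) + P(+|D')P(D')
     = \frac{9}{10} × \frac{1}{500} + \frac{7}{100} × \frac{499}{500}
     = \frac{3583}{50000}
P(D|+) = P(+|D)P(D)/P(+) = \frac{90}{3583}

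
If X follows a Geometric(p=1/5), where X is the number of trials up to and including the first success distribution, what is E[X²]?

Using the identity E[X²] = Var(X) + (E[X])²:
E[X] = 5
Var(X) = 20
E[X²] = 20 + (5)²
= 45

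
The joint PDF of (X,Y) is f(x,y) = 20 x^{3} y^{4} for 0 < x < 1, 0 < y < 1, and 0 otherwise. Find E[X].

E[X] = ∫_0^1 ∫_0^1 x × f(x,y) dy dx
= ∫_0^1 ∫_0^1 x × (20 x^{3} y^{4}) dy dx
= \frac{4}{5}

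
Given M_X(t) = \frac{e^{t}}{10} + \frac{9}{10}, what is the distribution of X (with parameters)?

The MGF M(t) = \frac{e^{t}}{10} + \frac{9}{10} is the standard form for the Bernoulli distribution.
Comparing with the known MGF formula identifies: Bernoulli(p=1/10)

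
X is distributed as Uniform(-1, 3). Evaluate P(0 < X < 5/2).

P(0 < X < 5/2) = ∫_{0}^{5/2} f(x) dx
where f(x) = \frac{1}{4}
= \frac{5}{8}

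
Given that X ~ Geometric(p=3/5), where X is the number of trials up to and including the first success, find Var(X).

For X ~ Geometric(p=3/5), where X is the number of trials up to and including the first success:
Var(X) = \frac{10}{9}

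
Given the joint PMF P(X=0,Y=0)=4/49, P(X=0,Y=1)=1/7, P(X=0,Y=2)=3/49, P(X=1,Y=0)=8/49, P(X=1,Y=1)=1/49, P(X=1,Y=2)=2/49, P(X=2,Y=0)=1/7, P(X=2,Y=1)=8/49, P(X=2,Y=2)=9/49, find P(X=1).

P(X=1) = P(X=1,Y=0) + P(X=1,Y=1) + P(X=1,Y=2)
= 8/49 + 1/49 + 2/49
= 11/49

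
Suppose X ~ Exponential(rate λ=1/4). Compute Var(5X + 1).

For X ~ Exponential(rate λ=1/4):
Var(X) = 16
Var(5X + 1) = (5)² × Var(X) = 25 × 16 = 400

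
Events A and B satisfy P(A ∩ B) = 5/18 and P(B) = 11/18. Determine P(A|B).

P(A|B) = P(A ∩ B) / P(B)
= (5/18) / (11/18)
= 5/11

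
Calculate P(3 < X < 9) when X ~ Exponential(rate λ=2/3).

P(3 < X < 9) = ∫_{3}^{9} f(x) dx
where f(x) = \frac{2 e^{- \frac{2 x}{3}}}{3}
= - \frac{1 - e^{4}}{e^{6}}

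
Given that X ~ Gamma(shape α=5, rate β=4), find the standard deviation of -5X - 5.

For X ~ Gamma(shape α=5, rate β=4):
Var(X) = \frac{5}{16}
SD(X) = √(Var(X)) = √(\frac{5}{16}) = \frac{\sqrt{5}}{4}
SD(-5X - 5) = |-5| × SD(X) = 5 × \frac{\sqrt{5}}{4} = \frac{5 \sqrt{5}}{4}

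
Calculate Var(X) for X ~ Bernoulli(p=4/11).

For X ~ Bernoulli(p=4/11):
Var(X) = \frac{28}{121}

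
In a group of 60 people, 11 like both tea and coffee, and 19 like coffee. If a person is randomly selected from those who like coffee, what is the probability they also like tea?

P(A ∩ B) = 11/60
P(B) = 19/60
P(A|B) = P(A ∩ B) / P(B) = (11/60) / (19/60) = 11/19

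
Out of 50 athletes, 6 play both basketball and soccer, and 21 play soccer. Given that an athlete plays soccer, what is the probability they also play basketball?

P(A ∩ B) = 6/50 = 3/25
P(B) = 21/50
P(A|B) = P(A ∩ B) / P(B) = (3/25) / (21/50) = 2/7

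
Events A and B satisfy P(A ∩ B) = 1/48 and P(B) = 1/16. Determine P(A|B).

P(A|B) = P(A ∩ B) / P(B)
= (1/48) / (1/16)
= 1/3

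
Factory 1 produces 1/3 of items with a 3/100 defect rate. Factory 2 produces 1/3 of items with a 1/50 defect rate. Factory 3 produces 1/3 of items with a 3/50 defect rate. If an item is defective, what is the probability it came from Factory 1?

Using Bayes' theorem:
P(F1) = 1/3, P(D|F1) = 3/100
P(F2) = 1/3, P(D|F2) = 1/50
P(F3) = 1/3, P(D|F3) = 3/50
P(D) = P(D|F1)P(F1) + P(D|F2)P(F2) + P(D|F3)P(F3)
     = \frac{11}{300}
P(F1|D) = P(D|F1)P(F1) / P(D)
= \frac{3}{11}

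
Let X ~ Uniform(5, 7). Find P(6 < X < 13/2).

P(6 < X < 13/2) = ∫_{6}^{13/2} f(x) dx
where f(x) = \frac{1}{2}
= \frac{1}{4}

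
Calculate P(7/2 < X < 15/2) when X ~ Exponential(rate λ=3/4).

P(7/2 < X < 15/2) = ∫_{7/2}^{15/2} f(x) dx
where f(x) = \frac{3 e^{- \frac{3 x}{4}}}{4}
= - \frac{1 - e^{3}}{e^{\frac{45}{8}}}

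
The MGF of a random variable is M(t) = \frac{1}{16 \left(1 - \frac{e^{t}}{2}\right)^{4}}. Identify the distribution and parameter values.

The MGF M(t) = \frac{1}{16 \left(1 - \frac{e^{t}}{2}\right)^{4}} is the standard form for the NegativeBinomial distribution.
Comparing with the known MGF formula identifies: NegBin(r=4, p=1/2), X = failures before r-th success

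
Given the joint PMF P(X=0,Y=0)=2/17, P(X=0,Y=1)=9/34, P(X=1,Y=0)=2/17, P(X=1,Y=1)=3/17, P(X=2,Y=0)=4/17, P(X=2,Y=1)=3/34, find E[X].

First find marginal of X:
P(X=0) = 13/34
P(X=1) = 5/17
P(X=2) = 11/34
E[X] = 0 × 13/34 + 1 × 5/17 + 2 × 11/34 = 16/17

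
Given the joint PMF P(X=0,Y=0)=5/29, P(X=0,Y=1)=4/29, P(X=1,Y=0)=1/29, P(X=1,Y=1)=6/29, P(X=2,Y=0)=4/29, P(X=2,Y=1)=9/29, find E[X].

First find marginal of X:
P(X=0) = 9/29
P(X=1) = 7/29
P(X=2) = 13/29
E[X] = 0 × 9/29 + 1 × 7/29 + 2 × 13/29 = 33/29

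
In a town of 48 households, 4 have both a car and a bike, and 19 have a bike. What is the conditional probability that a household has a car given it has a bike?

P(A ∩ B) = 4/48 = 1/12
P(B) = 19/48
P(A|B) = P(A ∩ B) / P(B) = (1/12) / (19/48) = 4/19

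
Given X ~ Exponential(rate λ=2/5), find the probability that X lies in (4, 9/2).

P(4 < X < 9/2) = ∫_{4}^{9/2} f(x) dx
where f(x) = \frac{2 e^{- \frac{2 x}{5}}}{5}
= - \frac{1 - e^{\frac{1}{5}}}{e^{\frac{9}{5}}}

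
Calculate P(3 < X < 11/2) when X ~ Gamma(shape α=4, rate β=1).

P(3 < X < 11/2) = ∫_{3}^{11/2} f(x) dx
where f(x) = \frac{x^{3} e^{- x}}{6}
= - \frac{2369}{48 e^{\frac{11}{2}}} + \frac{13}{e^{3}}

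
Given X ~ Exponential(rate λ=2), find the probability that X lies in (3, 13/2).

P(3 < X < 13/2) = ∫_{3}^{13/2} f(x) dx
where f(x) = 2 e^{- 2 x}
= - \frac{1 - e^{7}}{e^{13}}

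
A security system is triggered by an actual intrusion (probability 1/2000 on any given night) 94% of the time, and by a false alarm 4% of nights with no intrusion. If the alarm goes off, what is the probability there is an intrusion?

Let D = the rare event, + = positive/flagged.
P(D) = 1/2000
P(+|D) = 94/100 = 47/50
P(+|D') = 4/100 = 1/25
P(+) = P(+|D)P(D) + P(+|D')P(D')
     = \frac{47}{50} × \frac{1}{2000} + \frac{1}{25} × \frac{1999}{2000}
     = \frac{809}{20000}
P(D|+) = P(+|D)P(D)/P(+) = \frac{47}{4045}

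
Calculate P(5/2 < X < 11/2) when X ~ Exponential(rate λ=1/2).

P(5/2 < X < 11/2) = ∫_{5/2}^{11/2} f(x) dx
where f(x) = \frac{e^{- \frac{x}{2}}}{2}
= - \frac{1 - e^{\frac{3}{2}}}{e^{\frac{11}{4}}}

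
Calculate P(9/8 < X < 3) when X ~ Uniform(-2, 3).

P(9/8 < X < 3) = ∫_{9/8}^{3} f(x) dx
where f(x) = \frac{1}{5}
= \frac{3}{8}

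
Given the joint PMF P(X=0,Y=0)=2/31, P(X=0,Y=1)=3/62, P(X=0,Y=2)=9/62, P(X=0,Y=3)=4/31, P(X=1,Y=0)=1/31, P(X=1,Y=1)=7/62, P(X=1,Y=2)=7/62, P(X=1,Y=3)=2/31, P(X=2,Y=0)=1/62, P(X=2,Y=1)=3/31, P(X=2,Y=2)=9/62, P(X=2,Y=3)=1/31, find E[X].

First find marginal of X:
P(X=0) = 12/31
P(X=1) = 10/31
P(X=2) = 9/31
E[X] = 0 × 12/31 + 1 × 10/31 + 2 × 9/31 = 28/31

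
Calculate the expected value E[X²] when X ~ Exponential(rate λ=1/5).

Using the identity E[X²] = Var(X) + (E[X])²:
E[X] = 5
Var(X) = 25
E[X²] = 25 + (5)²
= 50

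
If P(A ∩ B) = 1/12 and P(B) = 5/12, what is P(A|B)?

P(A|B) = P(A ∩ B) / P(B)
= (1/12) / (5/12)
= 1/5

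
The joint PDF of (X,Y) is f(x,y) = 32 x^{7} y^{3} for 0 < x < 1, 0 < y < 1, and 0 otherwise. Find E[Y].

E[Y] = ∫_0^1 ∫_0^1 y × f(x,y) dx dy
= \frac{4}{5}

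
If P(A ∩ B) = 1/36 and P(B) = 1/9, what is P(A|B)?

P(A|B) = P(A ∩ B) / P(B)
= (1/36) / (1/9)
= 1/4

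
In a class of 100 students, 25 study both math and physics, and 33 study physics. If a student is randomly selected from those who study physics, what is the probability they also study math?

P(A ∩ B) = 25/100 = 1/4
P(B) = 33/100
P(A|B) = P(A ∩ B) / P(B) = (1/4) / (33/100) = 25/33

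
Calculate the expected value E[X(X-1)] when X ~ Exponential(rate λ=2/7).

E[X(X-1)] = E[X² - X] = E[X²] - E[X]
E[X] = \frac{7}{2}
E[X²] = Var(X) + (E[X])² = \frac{49}{4} + (\frac{7}{2})² = \frac{49}{2}
E[X(X-1)] = \frac{49}{2} - \frac{7}{2} = 21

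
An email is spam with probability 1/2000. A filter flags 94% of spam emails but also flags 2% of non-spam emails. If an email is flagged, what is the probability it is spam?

Let D = the rare event, + = positive/flagged.
P(D) = 1/2000
P(+|D) = 94/100 = 47/50
P(+|D') = 2/100 = 1/50
P(+) = P(+|D)P(D) + P(+|D')P(D')
     = \frac{47}{50} × \frac{1}{2000} + \frac{1}{50} × \frac{1999}{2000}
     = \frac{1023}{50000}
P(D|+) = P(+|D)P(D)/P(+) = \frac{47}{2046}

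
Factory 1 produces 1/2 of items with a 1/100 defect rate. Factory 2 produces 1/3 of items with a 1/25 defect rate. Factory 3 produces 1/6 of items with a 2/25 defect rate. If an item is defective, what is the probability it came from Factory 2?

Using Bayes' theorem:
P(F1) = 1/2, P(D|F1) = 1/100
P(F2) = 1/3, P(D|F2) = 1/25
P(F3) = 1/6, P(D|F3) = 2/25
P(D) = P(D|F1)P(F1) + P(D|F2)P(F2) + P(D|F3)P(F3)
     = \frac{19}{600}
P(F2|D) = P(D|F2)P(F2) / P(D)
= \frac{8}{19}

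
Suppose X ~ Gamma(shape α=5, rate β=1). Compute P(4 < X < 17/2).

P(4 < X < 17/2) = ∫_{4}^{17/2} f(x) dx
where f(x) = \frac{x^{4} e^{- x}}{24}
= - \frac{140345}{384 e^{\frac{17}{2}}} + \frac{103}{3 e^{4}}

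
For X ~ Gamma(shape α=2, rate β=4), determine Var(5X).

For X ~ Gamma(shape α=2, rate β=4):
Var(X) = \frac{1}{8}
Var(5X) = (5)² × Var(X) = 25 × \frac{1}{8} = \frac{25}{8}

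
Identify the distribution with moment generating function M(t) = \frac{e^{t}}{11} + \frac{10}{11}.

The MGF M(t) = \frac{e^{t}}{11} + \frac{10}{11} is the standard form for the Bernoulli distribution.
Comparing with the known MGF formula identifies: Bernoulli(p=1/11)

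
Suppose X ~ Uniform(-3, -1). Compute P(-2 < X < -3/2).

P(-2 < X < -3/2) = ∫_{-2}^{-3/2} f(x) dx
where f(x) = \frac{1}{2}
= \frac{1}{4}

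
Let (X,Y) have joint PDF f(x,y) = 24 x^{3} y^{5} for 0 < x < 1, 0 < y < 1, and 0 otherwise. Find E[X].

E[X] = ∫_0^1 ∫_0^1 x × f(x,y) dy dx
= ∫_0^1 ∫_0^1 x × (24 x^{3} y^{5}) dy dx
= \frac{4}{5}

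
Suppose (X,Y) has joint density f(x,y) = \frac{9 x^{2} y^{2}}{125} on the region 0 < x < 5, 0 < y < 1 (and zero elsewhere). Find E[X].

f_X(x) = ∫_0^1 \frac{9 x^{2} y^{2}}{125} dy = \frac{3 x^{2}}{125}
E[X] = ∫_0^5 x × (\frac{3 x^{2}}{125}) dx = \frac{15}{4}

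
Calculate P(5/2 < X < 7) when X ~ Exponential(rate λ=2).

P(5/2 < X < 7) = ∫_{5/2}^{7} f(x) dx
where f(x) = 2 e^{- 2 x}
= - \frac{1 - e^{9}}{e^{14}}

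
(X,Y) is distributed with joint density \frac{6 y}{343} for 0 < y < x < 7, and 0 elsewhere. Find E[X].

f_X(x) = ∫_0^x \frac{6 y}{343} dy = \frac{3 x^{2}}{343}
E[X] = ∫_0^7 x × (\frac{3 x^{2}}{343}) dx = \frac{21}{4}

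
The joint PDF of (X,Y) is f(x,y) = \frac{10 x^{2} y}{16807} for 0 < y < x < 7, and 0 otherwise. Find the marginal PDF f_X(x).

f_X(x) = ∫_0^x \frac{10 x^{2} y}{16807} dy = \frac{5 x^{4}}{16807}
for 0 < x < 7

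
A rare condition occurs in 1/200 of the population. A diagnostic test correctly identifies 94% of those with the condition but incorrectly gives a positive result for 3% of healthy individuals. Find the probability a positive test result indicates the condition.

Let D = the rare event, + = positive/flagged.
P(D) = 1/200
P(+|D) = 94/100 = 47/50
P(+|D') = 3/100
P(+) = P(+|D)P(D) + P(+|D')P(D')
     = \frac{47}{50} × \frac{1}{200} + \frac{3}{100} × \frac{199}{200}
     = \frac{691}{20000}
P(D|+) = P(+|D)P(D)/P(+) = \frac{94}{691}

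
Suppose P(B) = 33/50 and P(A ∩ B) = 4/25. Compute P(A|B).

P(A|B) = P(A ∩ B) / P(B)
= (4/25) / (33/50)
= 8/33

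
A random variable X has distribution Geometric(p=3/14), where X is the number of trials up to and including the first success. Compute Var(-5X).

For X ~ Geometric(p=3/14), where X is the number of trials up to and including the first success:
Var(X) = \frac{154}{9}
Var(-5X) = (-5)² × Var(X) = 25 × \frac{154}{9} = \frac{3850}{9}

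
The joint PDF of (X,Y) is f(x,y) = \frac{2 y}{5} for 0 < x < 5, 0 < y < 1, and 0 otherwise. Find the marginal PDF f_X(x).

f_X(x) = ∫_0^1 f(x,y) dy
= ∫_0^1 \frac{2 y}{5} dy
= \frac{1}{5} for 0 < x < 5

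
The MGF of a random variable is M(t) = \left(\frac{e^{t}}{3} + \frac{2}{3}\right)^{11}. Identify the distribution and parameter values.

The MGF M(t) = \left(\frac{e^{t}}{3} + \frac{2}{3}\right)^{11} is the standard form for the Binomial distribution.
Comparing with the known MGF formula identifies: Binomial(n=11, p=1/3)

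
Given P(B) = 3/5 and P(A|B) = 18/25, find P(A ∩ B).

By definition, P(A|B) = P(A ∩ B) / P(B)
So P(A ∩ B) = P(A|B) × P(B)
= 18/25 × 3/5
= 54/125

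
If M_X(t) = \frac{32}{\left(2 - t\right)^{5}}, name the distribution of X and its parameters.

The MGF M(t) = \frac{32}{\left(2 - t\right)^{5}} is the standard form for the Gamma distribution.
Comparing with the known MGF formula identifies: Gamma(shape α=5, rate β=2)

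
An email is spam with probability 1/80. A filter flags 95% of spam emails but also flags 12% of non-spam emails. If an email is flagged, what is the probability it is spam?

Let D = the rare event, + = positive/flagged.
P(D) = 1/80
P(+|D) = 95/100 = 19/20
P(+|D') = 12/100 = 3/25
P(+) = P(+|D)P(D) + P(+|D')P(D')
     = \frac{19}{20} × \frac{1}{80} + \frac{3}{25} × \frac{79}{80}
     = \frac{1043}{8000}
P(D|+) = P(+|D)P(D)/P(+) = \frac{95}{1043}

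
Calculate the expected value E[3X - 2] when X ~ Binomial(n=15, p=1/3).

For X ~ Binomial(n=15, p=1/3):
E[X] = 5
E[3X - 2] = 3 × E[X] - 2 = 13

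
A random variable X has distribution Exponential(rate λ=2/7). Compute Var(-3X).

For X ~ Exponential(rate λ=2/7):
Var(X) = \frac{49}{4}
Var(-3X) = (-3)² × Var(X) = 9 × \frac{49}{4} = \frac{441}{4}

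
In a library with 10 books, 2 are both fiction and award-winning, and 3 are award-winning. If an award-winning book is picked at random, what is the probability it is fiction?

P(A ∩ B) = 2/10 = 1/5
P(B) = 3/10
P(A|B) = P(A ∩ B) / P(B) = (1/5) / (3/10) = 2/3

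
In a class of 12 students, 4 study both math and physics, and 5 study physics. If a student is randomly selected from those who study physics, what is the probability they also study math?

P(A ∩ B) = 4/12 = 1/3
P(B) = 5/12
P(A|B) = P(A ∩ B) / P(B) = (1/3) / (5/12) = 4/5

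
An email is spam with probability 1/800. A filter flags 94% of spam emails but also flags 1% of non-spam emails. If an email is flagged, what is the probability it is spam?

Let D = the rare event, + = positive/flagged.
P(D) = 1/800
P(+|D) = 94/100 = 47/50
P(+|D') = 1/100
P(+) = P(+|D)P(D) + P(+|D')P(D')
     = \frac{47}{50} × \frac{1}{800} + \frac{1}{100} × \frac{799}{800}
     = \frac{893}{80000}
P(D|+) = P(+|D)P(D)/P(+) = \frac{2}{19}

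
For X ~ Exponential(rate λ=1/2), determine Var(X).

For X ~ Exponential(rate λ=1/2):
Var(X) = 4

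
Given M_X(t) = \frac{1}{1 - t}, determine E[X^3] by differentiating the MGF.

To find E[X^3], compute M^(3)(0):
M^(1)(t) = \frac{1}{\left(1 - t\right)^{2}}
M^(2)(t) = \frac{2}{\left(1 - t\right)^{3}}
M^(3)(t) = \frac{6}{\left(1 - t\right)^{4}}
M^(3)(0) = 6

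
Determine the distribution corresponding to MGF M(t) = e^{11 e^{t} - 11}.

The MGF M(t) = e^{11 e^{t} - 11} is the standard form for the Poisson distribution.
Comparing with the known MGF formula identifies: Poisson(λ=11)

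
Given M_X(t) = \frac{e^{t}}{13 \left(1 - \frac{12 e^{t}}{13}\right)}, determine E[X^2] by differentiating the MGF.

To find E[X^2], compute M^(2)(0):
M^(1)(t) = \frac{e^{t}}{13 \left(1 - \frac{12 e^{t}}{13}\right)} + \frac{12 e^{2 t}}{169 \left(1 - \frac{12 e^{t}}{13}\right)^{2}}
M^(2)(t) = \frac{e^{t}}{13 \left(1 - \frac{12 e^{t}}{13}\right)} + \frac{36 e^{2 t}}{169 \left(1 - \frac{12 e^{t}}{13}\right)^{2}} + \frac{288 e^{3 t}}{2197 \left(1 - \frac{12 e^{t}}{13}\right)^{3}}
M^(2)(0) = 325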